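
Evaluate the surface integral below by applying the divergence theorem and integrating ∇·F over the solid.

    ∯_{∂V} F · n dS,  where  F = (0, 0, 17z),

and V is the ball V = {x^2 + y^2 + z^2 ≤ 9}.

By the divergence theorem,

    ∯_{∂V} F · n dS = ∭_V (∇ · F) dV.

Compute the divergence:
    ∇ · F = ∂F_x/∂x + ∂F_y/∂y + ∂F_z/∂z = 0 + 0 + 17 = 17.

In spherical coordinates, x = ρ sin(φ) cos(θ), y = ρ sin(φ) sin(θ), z = ρ cos(φ), dV = ρ^2 sin(φ) dρ dφ dθ, with 0 ≤ ρ ≤ 3, 0 ≤ φ ≤ π, 0 ≤ θ ≤ 2π.

The integrand, after substitution and multiplying by the volume element, becomes (17) · ρ^2 sin(φ), so

    ∭_V (∇·F) dV = ∫_0^{2π} ∫_0^{π} ∫_0^{3} (17) · ρ^2 sin(φ) dρ dφ dθ.

Inner (ρ from 0 to 3): 153sin(φ).
Middle (φ from 0 to π): 306.
Outer (θ from 0 to 2π): 612π.

Therefore ∯_{∂V} F · n dS = 612π.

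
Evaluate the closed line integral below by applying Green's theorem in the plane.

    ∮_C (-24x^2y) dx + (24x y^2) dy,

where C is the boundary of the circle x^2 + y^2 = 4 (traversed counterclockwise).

Green's theorem converts the closed line integral into a double integral over the enclosed region D:

    ∮_C P dx + Q dy = ∬_D (∂Q/∂x - ∂P/∂y) dA.

Here P = -24x^2y, Q = 24x y^2, so

    ∂Q/∂x = 24y^2,    ∂P/∂y = -24x^2,
    ∂Q/∂x - ∂P/∂y = 24x^2 + 24y^2.

D is the region x^2 + y^2 ≤ 4. Evaluating the double integral:

In polar coordinates (x = r cos θ, y = r sin θ, dA = r dr dθ) the integrand becomes 24r^2, so

    ∬_D (24x^2 + 24y^2) dA = ∫_0^{2π} ∫_0^{2} (24r^2) · r dr dθ.

Inner (r from 0 to 2): 96.
Outer (θ from 0 to 2π): 192π.

Therefore ∮_C P dx + Q dy = 192π.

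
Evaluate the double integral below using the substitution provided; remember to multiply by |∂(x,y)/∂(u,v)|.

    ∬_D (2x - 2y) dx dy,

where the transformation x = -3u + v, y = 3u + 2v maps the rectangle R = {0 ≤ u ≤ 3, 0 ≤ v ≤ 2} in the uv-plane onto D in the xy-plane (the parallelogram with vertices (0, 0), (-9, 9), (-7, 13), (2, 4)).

Compute the Jacobian determinant of (x, y) with respect to (u, v):

    ∂(x,y)/∂(u,v) = | -3  1 | = (-3)(2) - (1)(3) = -9.
                   | 3  2 |

Its absolute value is |J| = 9 (the area scaling factor).

Substituting x = -3u + v, y = 3u + 2v into the integrand,

    2x - 2y → -12u - 2v,

so the integral becomes

    ∬_R (-12u - 2v) · |J| du dv = ∫_0^3 ∫_0^2 (-108u - 18v) dv du.

Inner (v): -216u - 36.
Outer (u): -1080.

Therefore ∬_D (2x - 2y) dx dy = -1080.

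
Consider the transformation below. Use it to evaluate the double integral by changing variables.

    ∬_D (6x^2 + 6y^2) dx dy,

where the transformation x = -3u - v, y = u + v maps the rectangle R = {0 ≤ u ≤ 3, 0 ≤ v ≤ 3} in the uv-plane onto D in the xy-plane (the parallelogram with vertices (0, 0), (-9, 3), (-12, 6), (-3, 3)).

Compute the Jacobian determinant of (x, y) with respect to (u, v):

    ∂(x,y)/∂(u,v) = | -3  -1 | = (-3)(1) - (-1)(1) = -2.
                   | 1  1 |

Its absolute value is |J| = 2 (the area scaling factor).

Substituting x = -3u - v, y = u + v into the integrand,

    6x^2 + 6y^2 → 60u^2 + 48u v + 12v^2,

so the integral becomes

    ∬_R (60u^2 + 48u v + 12v^2) · |J| du dv = ∫_0^3 ∫_0^3 (120u^2 + 96u v + 24v^2) dv du.

Inner (v): 360u^2 + 432u + 216.
Outer (u): 5832.

Therefore ∬_D (6x^2 + 6y^2) dx dy = 5832.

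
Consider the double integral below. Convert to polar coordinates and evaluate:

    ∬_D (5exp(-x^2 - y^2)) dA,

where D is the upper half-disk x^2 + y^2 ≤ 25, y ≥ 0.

The region D is 0 ≤ r ≤ 5, 0 ≤ θ ≤ π in polar coordinates, where x = r cos(θ), y = r sin(θ), and dA = r dr dθ.

Under the substitution, the integrand becomes 5exp(-r^2), so

    ∬_D (5exp(-x^2 - y^2)) dA = ∫_{0}^{π} ∫_{0}^{5} (5exp(-r^2)) · r dr dθ.

Inner integral (in r): ∫_{0}^{5} (5exp(-r^2)) · r dr = 5/2 - 5exp(-25)/2.

Outer integral (in θ): ∫_{0}^{π} (5/2 - 5exp(-25)/2) dθ = -5π (1 - exp(25))exp(-25)/2.

Therefore ∬_D (5exp(-x^2 - y^2)) dA = -5π (1 - exp(25))exp(-25)/2.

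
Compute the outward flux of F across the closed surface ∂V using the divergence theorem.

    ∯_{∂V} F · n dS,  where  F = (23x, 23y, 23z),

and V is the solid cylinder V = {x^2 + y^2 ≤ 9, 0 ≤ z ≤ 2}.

By the divergence theorem,

    ∯_{∂V} F · n dS = ∭_V (∇ · F) dV.

Compute the divergence:
    ∇ · F = ∂F_x/∂x + ∂F_y/∂y + ∂F_z/∂z = 23 + 23 + 23 = 69.

In cylindrical coordinates, x = r cos(θ), y = r sin(θ), z = z, dV = r dr dθ dz, with 0 ≤ r ≤ 3, 0 ≤ θ ≤ 2π, 0 ≤ z ≤ 2.

The integrand, after substitution and multiplying by the volume element, becomes (69) · r, so

    ∭_V (∇·F) dV = ∫_0^{2π} ∫_0^{3} ∫_0^{2} (69) · r dz dr dθ.

Inner (z from 0 to 2): 138r.
Middle (r from 0 to 3): 621.
Outer (θ from 0 to 2π): 1242π.

Therefore ∯_{∂V} F · n dS = 1242π.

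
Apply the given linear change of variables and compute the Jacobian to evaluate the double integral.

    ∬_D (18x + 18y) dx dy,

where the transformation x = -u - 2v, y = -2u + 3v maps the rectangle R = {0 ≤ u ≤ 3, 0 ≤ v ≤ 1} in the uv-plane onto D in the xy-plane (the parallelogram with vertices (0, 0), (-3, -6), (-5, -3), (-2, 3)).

Compute the Jacobian determinant of (x, y) with respect to (u, v):

    ∂(x,y)/∂(u,v) = | -1  -2 | = (-1)(3) - (-2)(-2) = -7.
                   | -2  3 |

Its absolute value is |J| = 7 (the area scaling factor).

Substituting x = -u - 2v, y = -2u + 3v into the integrand,

    18x + 18y → -54u + 18v,

so the integral becomes

    ∬_R (-54u + 18v) · |J| du dv = ∫_0^3 ∫_0^1 (-378u + 126v) dv du.

Inner (v): 63 - 378u.
Outer (u): -1512.

Therefore ∬_D (18x + 18y) dx dy = -1512.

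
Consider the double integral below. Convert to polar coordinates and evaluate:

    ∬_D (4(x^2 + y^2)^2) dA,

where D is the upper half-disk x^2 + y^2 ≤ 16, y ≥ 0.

The region D is 0 ≤ r ≤ 4, 0 ≤ θ ≤ π in polar coordinates, where x = r cos(θ), y = r sin(θ), and dA = r dr dθ.

Under the substitution, the integrand becomes 4r^4, so

    ∬_D (4(x^2 + y^2)^2) dA = ∫_{0}^{π} ∫_{0}^{4} (4r^4) · r dr dθ.

Inner integral (in r): ∫_{0}^{4} (4r^4) · r dr = 8192/3.

Outer integral (in θ): ∫_{0}^{π} (8192/3) dθ = 8192π/3.

Therefore ∬_D (4(x^2 + y^2)^2) dA = 8192π/3.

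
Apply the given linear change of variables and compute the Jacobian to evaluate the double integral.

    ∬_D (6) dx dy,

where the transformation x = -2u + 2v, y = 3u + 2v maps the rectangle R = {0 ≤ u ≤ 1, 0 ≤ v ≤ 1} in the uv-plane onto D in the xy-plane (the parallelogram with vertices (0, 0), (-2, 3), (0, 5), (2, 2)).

Compute the Jacobian determinant of (x, y) with respect to (u, v):

    ∂(x,y)/∂(u,v) = | -2  2 | = (-2)(2) - (2)(3) = -10.
                   | 3  2 |

Its absolute value is |J| = 10 (the area scaling factor).

Substituting x = -2u + 2v, y = 3u + 2v into the integrand,

    6 → 6,

so the integral becomes

    ∬_R (6) · |J| du dv = ∫_0^1 ∫_0^1 (60) dv du.

Inner (v): 60.
Outer (u): 60.

Therefore ∬_D (6) dx dy = 60.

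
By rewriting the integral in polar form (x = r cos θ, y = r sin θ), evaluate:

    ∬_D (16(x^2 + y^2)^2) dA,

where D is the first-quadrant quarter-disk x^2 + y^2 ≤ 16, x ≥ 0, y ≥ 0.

The region D is 0 ≤ r ≤ 4, 0 ≤ θ ≤ π/2 in polar coordinates, where x = r cos(θ), y = r sin(θ), and dA = r dr dθ.

Under the substitution, the integrand becomes 16r^4, so

    ∬_D (16(x^2 + y^2)^2) dA = ∫_{0}^{π/2} ∫_{0}^{4} (16r^4) · r dr dθ.

Inner integral (in r): ∫_{0}^{4} (16r^4) · r dr = 32768/3.

Outer integral (in θ): ∫_{0}^{π/2} (32768/3) dθ = 16384π/3.

Therefore ∬_D (16(x^2 + y^2)^2) dA = 16384π/3.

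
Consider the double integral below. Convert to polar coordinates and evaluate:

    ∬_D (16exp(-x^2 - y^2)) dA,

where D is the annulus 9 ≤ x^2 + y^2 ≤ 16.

The region D is 3 ≤ r ≤ 4, 0 ≤ θ ≤ 2π in polar coordinates, where x = r cos(θ), y = r sin(θ), and dA = r dr dθ.

Under the substitution, the integrand becomes 16exp(-r^2), so

    ∬_D (16exp(-x^2 - y^2)) dA = ∫_{0}^{2π} ∫_{3}^{4} (16exp(-r^2)) · r dr dθ.

Inner integral (in r): ∫_{3}^{4} (16exp(-r^2)) · r dr = -(8 - 8exp(7))exp(-16).

Outer integral (in θ): ∫_{0}^{2π} (-(8 - 8exp(7))exp(-16)) dθ = -16π (1 - exp(7))exp(-16).

Therefore ∬_D (16exp(-x^2 - y^2)) dA = -16π (1 - exp(7))exp(-16).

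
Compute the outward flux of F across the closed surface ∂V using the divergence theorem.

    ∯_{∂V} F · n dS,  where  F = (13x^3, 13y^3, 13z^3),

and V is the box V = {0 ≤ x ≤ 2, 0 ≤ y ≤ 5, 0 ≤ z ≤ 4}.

By the divergence theorem,

    ∯_{∂V} F · n dS = ∭_V (∇ · F) dV.

Compute the divergence:
    ∇ · F = ∂F_x/∂x + ∂F_y/∂y + ∂F_z/∂z = 39x^2 + 39y^2 + 39z^2.

V is a rectangular box, so dV = dx dy dz with 0 ≤ x ≤ 2, 0 ≤ y ≤ 5, 0 ≤ z ≤ 4.

Integrate (39x^2 + 39y^2 + 39z^2) over V as an iterated integral:

    ∭_V (∇·F) dV = ∫_0^{2} ∫_0^{5} ∫_0^{4} (39x^2 + 39y^2 + 39z^2) dz dy dx.

Inner (z from 0 to 4): 156x^2 + 156y^2 + 832.
Middle (y from 0 to 5): 780x^2 + 10660.
Outer (x from 0 to 2): 23400.

Therefore ∯_{∂V} F · n dS = 23400.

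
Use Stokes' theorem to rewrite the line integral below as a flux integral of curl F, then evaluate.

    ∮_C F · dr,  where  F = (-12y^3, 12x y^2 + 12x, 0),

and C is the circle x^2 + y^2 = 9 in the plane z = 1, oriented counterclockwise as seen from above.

Let S be the flat disk x^2 + y^2 ≤ 9 in the plane z = 1, with upward unit normal n̂ = ẑ. By Stokes' theorem,

    ∮_C F · dr = ∬_S (∇ × F) · n̂ dS = ∬_D (curl F)_z dA,

where D is the disk x^2 + y^2 ≤ 9.

Compute the curl of F = (-12y^3, 12x y^2 + 12x, 0):
    (∇ × F)_x = ∂F_z/∂y - ∂F_y/∂z = 0,
    (∇ × F)_y = ∂F_x/∂z - ∂F_z/∂x = 0,
    (∇ × F)_z = ∂F_y/∂x - ∂F_x/∂y = 48y^2 + 12.

On z = 1, (curl F)_z = 48y^2 + 12.

Convert to polar (x = r cos θ, y = r sin θ, dA = r dr dθ); the integrand becomes 48r^2sin(θ)^2 + 12, so

    ∬_D (curl F)_z dA = ∫_0^{2π} ∫_0^{3} (48r^2sin(θ)^2 + 12) · r dr dθ.

Inner (r from 0 to 3): 972sin(θ)^2 + 54.
Outer (θ from 0 to 2π): 1080π.

Therefore ∮_C F · dr = 1080π.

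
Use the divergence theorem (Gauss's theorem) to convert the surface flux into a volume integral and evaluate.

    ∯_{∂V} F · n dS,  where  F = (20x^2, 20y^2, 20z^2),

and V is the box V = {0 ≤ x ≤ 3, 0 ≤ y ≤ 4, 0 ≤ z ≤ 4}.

By the divergence theorem,

    ∯_{∂V} F · n dS = ∭_V (∇ · F) dV.

Compute the divergence:
    ∇ · F = ∂F_x/∂x + ∂F_y/∂y + ∂F_z/∂z = 40x + 40y + 40z.

V is a rectangular box, so dV = dx dy dz with 0 ≤ x ≤ 3, 0 ≤ y ≤ 4, 0 ≤ z ≤ 4.

Integrate (40x + 40y + 40z) over V as an iterated integral:

    ∭_V (∇·F) dV = ∫_0^{3} ∫_0^{4} ∫_0^{4} (40x + 40y + 40z) dz dy dx.

Inner (z from 0 to 4): 160x + 160y + 320.
Middle (y from 0 to 4): 640x + 2560.
Outer (x from 0 to 3): 10560.

Therefore ∯_{∂V} F · n dS = 10560.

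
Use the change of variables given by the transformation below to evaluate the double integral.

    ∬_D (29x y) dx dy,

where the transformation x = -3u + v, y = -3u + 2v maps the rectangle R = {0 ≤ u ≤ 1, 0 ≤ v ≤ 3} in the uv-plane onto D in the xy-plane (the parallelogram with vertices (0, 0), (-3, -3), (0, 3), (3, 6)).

Compute the Jacobian determinant of (x, y) with respect to (u, v):

    ∂(x,y)/∂(u,v) = | -3  1 | = (-3)(2) - (1)(-3) = -3.
                   | -3  2 |

Its absolute value is |J| = 3 (the area scaling factor).

Substituting x = -3u + v, y = -3u + 2v into the integrand,

    29x y → 261u^2 - 261u v + 58v^2,

so the integral becomes

    ∬_R (261u^2 - 261u v + 58v^2) · |J| du dv = ∫_0^1 ∫_0^3 (783u^2 - 783u v + 174v^2) dv du.

Inner (v): 2349u^2 - 7047u/2 + 1566.
Outer (u): 2349/4.

Therefore ∬_D (29x y) dx dy = 2349/4.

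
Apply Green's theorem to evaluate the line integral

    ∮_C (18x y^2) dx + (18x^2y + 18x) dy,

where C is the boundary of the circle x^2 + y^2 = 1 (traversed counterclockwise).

Green's theorem converts the closed line integral into a double integral over the enclosed region D:

    ∮_C P dx + Q dy = ∬_D (∂Q/∂x - ∂P/∂y) dA.

Here P = 18x y^2, Q = 18x^2y + 18x, so

    ∂Q/∂x = 36x y + 18,    ∂P/∂y = 36x y,
    ∂Q/∂x - ∂P/∂y = 18.

D is the region x^2 + y^2 ≤ 1. Evaluating the double integral:

In polar coordinates (x = r cos θ, y = r sin θ, dA = r dr dθ) the integrand becomes 18, so

    ∬_D (18) dA = ∫_0^{2π} ∫_0^{1} (18) · r dr dθ.

Inner (r from 0 to 1): 9.
Outer (θ from 0 to 2π): 18π.

Therefore ∮_C P dx + Q dy = 18π.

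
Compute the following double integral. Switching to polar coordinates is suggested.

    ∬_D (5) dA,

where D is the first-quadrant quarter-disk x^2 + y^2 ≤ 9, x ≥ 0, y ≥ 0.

The region D is 0 ≤ r ≤ 3, 0 ≤ θ ≤ π/2 in polar coordinates, where x = r cos(θ), y = r sin(θ), and dA = r dr dθ.

Under the substitution, the integrand becomes 5, so

    ∬_D (5) dA = ∫_{0}^{π/2} ∫_{0}^{3} (5) · r dr dθ.

Inner integral (in r): ∫_{0}^{3} (5) · r dr = 45/2.

Outer integral (in θ): ∫_{0}^{π/2} (45/2) dθ = 45π/4.

Therefore ∬_D (5) dA = 45π/4.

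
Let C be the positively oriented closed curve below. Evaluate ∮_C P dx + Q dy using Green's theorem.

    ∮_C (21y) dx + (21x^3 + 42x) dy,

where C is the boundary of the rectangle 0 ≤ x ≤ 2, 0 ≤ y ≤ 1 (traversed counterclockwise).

Green's theorem converts the closed line integral into a double integral over the enclosed region D:

    ∮_C P dx + Q dy = ∬_D (∂Q/∂x - ∂P/∂y) dA.

Here P = 21y, Q = 21x^3 + 42x, so

    ∂Q/∂x = 63x^2 + 42,    ∂P/∂y = 21,
    ∂Q/∂x - ∂P/∂y = 63x^2 + 21.

D is the region 0 ≤ x ≤ 2, 0 ≤ y ≤ 1. Evaluating the double integral:

    ∬_D (63x^2 + 21) dA = ∫_0^{2} ∫_0^{1} (63x^2 + 21) dy dx.

Inner (y from 0 to 1): 63x^2 + 21.
Outer (x from 0 to 2): 210.

Therefore ∮_C P dx + Q dy = 210.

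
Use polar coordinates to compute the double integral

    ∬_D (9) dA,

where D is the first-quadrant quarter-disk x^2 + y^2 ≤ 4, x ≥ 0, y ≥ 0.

The region D is 0 ≤ r ≤ 2, 0 ≤ θ ≤ π/2 in polar coordinates, where x = r cos(θ), y = r sin(θ), and dA = r dr dθ.

Under the substitution, the integrand becomes 9, so

    ∬_D (9) dA = ∫_{0}^{π/2} ∫_{0}^{2} (9) · r dr dθ.

Inner integral (in r): ∫_{0}^{2} (9) · r dr = 18.

Outer integral (in θ): ∫_{0}^{π/2} (18) dθ = 9π.

Therefore ∬_D (9) dA = 9π.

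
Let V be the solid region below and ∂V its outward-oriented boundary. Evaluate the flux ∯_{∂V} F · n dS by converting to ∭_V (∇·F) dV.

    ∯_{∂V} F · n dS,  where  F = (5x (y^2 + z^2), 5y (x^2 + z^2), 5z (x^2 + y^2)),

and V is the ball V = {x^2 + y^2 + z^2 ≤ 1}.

By the divergence theorem,

    ∯_{∂V} F · n dS = ∭_V (∇ · F) dV.

Compute the divergence:
    ∇ · F = ∂F_x/∂x + ∂F_y/∂y + ∂F_z/∂z = 5y^2 + 5z^2 + 5x^2 + 5z^2 + 5x^2 + 5y^2 = 10x^2 + 10y^2 + 10z^2.

In spherical coordinates, x = ρ sin(φ) cos(θ), y = ρ sin(φ) sin(θ), z = ρ cos(φ), dV = ρ^2 sin(φ) dρ dφ dθ, with 0 ≤ ρ ≤ 1, 0 ≤ φ ≤ π, 0 ≤ θ ≤ 2π.

The integrand, after substitution and multiplying by the volume element, becomes (10ρ^2) · ρ^2 sin(φ), so

    ∭_V (∇·F) dV = ∫_0^{2π} ∫_0^{π} ∫_0^{1} (10ρ^2) · ρ^2 sin(φ) dρ dφ dθ.

Inner (ρ from 0 to 1): 2sin(φ).
Middle (φ from 0 to π): 4.
Outer (θ from 0 to 2π): 8π.

Therefore ∯_{∂V} F · n dS = 8π.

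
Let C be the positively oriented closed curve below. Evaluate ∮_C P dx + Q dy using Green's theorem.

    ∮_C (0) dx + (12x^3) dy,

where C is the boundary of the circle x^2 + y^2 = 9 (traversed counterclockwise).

Green's theorem converts the closed line integral into a double integral over the enclosed region D:

    ∮_C P dx + Q dy = ∬_D (∂Q/∂x - ∂P/∂y) dA.

Here P = 0, Q = 12x^3, so

    ∂Q/∂x = 36x^2,    ∂P/∂y = 0,
    ∂Q/∂x - ∂P/∂y = 36x^2.

D is the region x^2 + y^2 ≤ 9. Evaluating the double integral:

In polar coordinates (x = r cos θ, y = r sin θ, dA = r dr dθ) the integrand becomes 36r^2cos(θ)^2, so

    ∬_D (36x^2) dA = ∫_0^{2π} ∫_0^{3} (36r^2cos(θ)^2) · r dr dθ.

Inner (r from 0 to 3): 729cos(θ)^2.
Outer (θ from 0 to 2π): 729π.

Therefore ∮_C P dx + Q dy = 729π.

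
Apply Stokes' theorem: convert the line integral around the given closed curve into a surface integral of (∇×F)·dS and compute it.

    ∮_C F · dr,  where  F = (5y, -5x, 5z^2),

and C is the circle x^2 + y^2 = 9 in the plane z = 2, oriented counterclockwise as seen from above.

Let S be the flat disk x^2 + y^2 ≤ 9 in the plane z = 2, with upward unit normal n̂ = ẑ. By Stokes' theorem,

    ∮_C F · dr = ∬_S (∇ × F) · n̂ dS = ∬_D (curl F)_z dA,

where D is the disk x^2 + y^2 ≤ 9.

Compute the curl of F = (5y, -5x, 5z^2):
    (∇ × F)_x = ∂F_z/∂y - ∂F_y/∂z = 0,
    (∇ × F)_y = ∂F_x/∂z - ∂F_z/∂x = 0,
    (∇ × F)_z = ∂F_y/∂x - ∂F_x/∂y = -10.

On z = 2, (curl F)_z = -10.

Convert to polar (x = r cos θ, y = r sin θ, dA = r dr dθ); the integrand becomes -10, so

    ∬_D (curl F)_z dA = ∫_0^{2π} ∫_0^{3} (-10) · r dr dθ.

Inner (r from 0 to 3): -45.
Outer (θ from 0 to 2π): -90π.

Therefore ∮_C F · dr = -90π.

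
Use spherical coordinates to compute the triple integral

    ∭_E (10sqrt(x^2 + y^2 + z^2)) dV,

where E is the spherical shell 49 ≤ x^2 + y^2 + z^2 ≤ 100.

In spherical coordinates, x = ρ sin(φ) cos(θ), y = ρ sin(φ) sin(θ), z = ρ cos(φ), and dV = ρ^2 sin(φ) dρ dφ dθ.

The integrand becomes 10ρ, so

    ∭_E (10sqrt(x^2 + y^2 + z^2)) dV = ∫_{0}^{2π} ∫_{0}^{π} ∫_{7}^{10} (10ρ) · ρ^2 sin(φ) dρ dφ dθ.

Inner (ρ): 37995sin(φ)/2.
Middle (φ): 37995.
Outer (θ): 75990π.

Therefore the triple integral equals 75990π.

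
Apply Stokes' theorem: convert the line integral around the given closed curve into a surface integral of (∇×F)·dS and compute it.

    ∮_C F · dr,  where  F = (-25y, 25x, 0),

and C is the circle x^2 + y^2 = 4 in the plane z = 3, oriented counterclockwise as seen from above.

Let S be the flat disk x^2 + y^2 ≤ 4 in the plane z = 3, with upward unit normal n̂ = ẑ. By Stokes' theorem,

    ∮_C F · dr = ∬_S (∇ × F) · n̂ dS = ∬_D (curl F)_z dA,

where D is the disk x^2 + y^2 ≤ 4.

Compute the curl of F = (-25y, 25x, 0):
    (∇ × F)_x = ∂F_z/∂y - ∂F_y/∂z = 0,
    (∇ × F)_y = ∂F_x/∂z - ∂F_z/∂x = 0,
    (∇ × F)_z = ∂F_y/∂x - ∂F_x/∂y = 50.

On z = 3, (curl F)_z = 50.

Convert to polar (x = r cos θ, y = r sin θ, dA = r dr dθ); the integrand becomes 50, so

    ∬_D (curl F)_z dA = ∫_0^{2π} ∫_0^{2} (50) · r dr dθ.

Inner (r from 0 to 2): 100.
Outer (θ from 0 to 2π): 200π.

Therefore ∮_C F · dr = 200π.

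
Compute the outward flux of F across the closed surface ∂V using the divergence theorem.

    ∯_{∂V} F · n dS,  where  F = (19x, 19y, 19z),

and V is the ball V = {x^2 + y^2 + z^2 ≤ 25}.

By the divergence theorem,

    ∯_{∂V} F · n dS = ∭_V (∇ · F) dV.

Compute the divergence:
    ∇ · F = ∂F_x/∂x + ∂F_y/∂y + ∂F_z/∂z = 19 + 19 + 19 = 57.

In spherical coordinates, x = ρ sin(φ) cos(θ), y = ρ sin(φ) sin(θ), z = ρ cos(φ), dV = ρ^2 sin(φ) dρ dφ dθ, with 0 ≤ ρ ≤ 5, 0 ≤ φ ≤ π, 0 ≤ θ ≤ 2π.

The integrand, after substitution and multiplying by the volume element, becomes (57) · ρ^2 sin(φ), so

    ∭_V (∇·F) dV = ∫_0^{2π} ∫_0^{π} ∫_0^{5} (57) · ρ^2 sin(φ) dρ dφ dθ.

Inner (ρ from 0 to 5): 2375sin(φ).
Middle (φ from 0 to π): 4750.
Outer (θ from 0 to 2π): 9500π.

Therefore ∯_{∂V} F · n dS = 9500π.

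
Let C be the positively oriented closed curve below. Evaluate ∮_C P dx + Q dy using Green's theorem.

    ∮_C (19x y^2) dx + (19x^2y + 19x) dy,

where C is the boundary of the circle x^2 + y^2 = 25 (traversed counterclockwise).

Green's theorem converts the closed line integral into a double integral over the enclosed region D:

    ∮_C P dx + Q dy = ∬_D (∂Q/∂x - ∂P/∂y) dA.

Here P = 19x y^2, Q = 19x^2y + 19x, so

    ∂Q/∂x = 38x y + 19,    ∂P/∂y = 38x y,
    ∂Q/∂x - ∂P/∂y = 19.

D is the region x^2 + y^2 ≤ 25. Evaluating the double integral:

In polar coordinates (x = r cos θ, y = r sin θ, dA = r dr dθ) the integrand becomes 19, so

    ∬_D (19) dA = ∫_0^{2π} ∫_0^{5} (19) · r dr dθ.

Inner (r from 0 to 5): 475/2.
Outer (θ from 0 to 2π): 475π.

Therefore ∮_C P dx + Q dy = 475π.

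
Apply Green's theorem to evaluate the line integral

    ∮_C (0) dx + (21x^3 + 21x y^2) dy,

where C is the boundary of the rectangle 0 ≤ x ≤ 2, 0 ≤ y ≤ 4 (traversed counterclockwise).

Green's theorem converts the closed line integral into a double integral over the enclosed region D:

    ∮_C P dx + Q dy = ∬_D (∂Q/∂x - ∂P/∂y) dA.

Here P = 0, Q = 21x^3 + 21x y^2, so

    ∂Q/∂x = 63x^2 + 21y^2,    ∂P/∂y = 0,
    ∂Q/∂x - ∂P/∂y = 63x^2 + 21y^2.

D is the region 0 ≤ x ≤ 2, 0 ≤ y ≤ 4. Evaluating the double integral:

    ∬_D (63x^2 + 21y^2) dA = ∫_0^{2} ∫_0^{4} (63x^2 + 21y^2) dy dx.

Inner (y from 0 to 4): 252x^2 + 448.
Outer (x from 0 to 2): 1568.

Therefore ∮_C P dx + Q dy = 1568.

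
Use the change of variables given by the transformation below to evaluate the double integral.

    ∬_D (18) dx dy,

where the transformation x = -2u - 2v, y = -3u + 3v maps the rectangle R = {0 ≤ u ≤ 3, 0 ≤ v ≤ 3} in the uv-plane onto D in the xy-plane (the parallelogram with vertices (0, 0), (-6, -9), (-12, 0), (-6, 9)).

Compute the Jacobian determinant of (x, y) with respect to (u, v):

    ∂(x,y)/∂(u,v) = | -2  -2 | = (-2)(3) - (-2)(-3) = -12.
                   | -3  3 |

Its absolute value is |J| = 12 (the area scaling factor).

Substituting x = -2u - 2v, y = -3u + 3v into the integrand,

    18 → 18,

so the integral becomes

    ∬_R (18) · |J| du dv = ∫_0^3 ∫_0^3 (216) dv du.

Inner (v): 648.
Outer (u): 1944.

Therefore ∬_D (18) dx dy = 1944.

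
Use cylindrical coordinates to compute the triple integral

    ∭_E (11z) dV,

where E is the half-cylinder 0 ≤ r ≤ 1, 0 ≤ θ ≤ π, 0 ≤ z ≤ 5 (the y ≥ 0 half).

In cylindrical coordinates, x = r cos(θ), y = r sin(θ), z = z, and dV = r dr dθ dz.

The integrand becomes 11z, so

    ∭_E (11z) dV = ∫_{0}^{π} ∫_{0}^{1} ∫_{0}^{5} (11z) · r dz dr dθ.

Inner (z): 275r/2.
Middle (r from 0 to 1): 275/4.
Outer (θ): 275π/4.

Therefore the triple integral equals 275π/4.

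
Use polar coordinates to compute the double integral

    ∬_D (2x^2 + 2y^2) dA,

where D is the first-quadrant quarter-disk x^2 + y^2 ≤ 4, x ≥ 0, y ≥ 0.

The region D is 0 ≤ r ≤ 2, 0 ≤ θ ≤ π/2 in polar coordinates, where x = r cos(θ), y = r sin(θ), and dA = r dr dθ.

Under the substitution, the integrand becomes 2r^2, so

    ∬_D (2x^2 + 2y^2) dA = ∫_{0}^{π/2} ∫_{0}^{2} (2r^2) · r dr dθ.

Inner integral (in r): ∫_{0}^{2} (2r^2) · r dr = 8.

Outer integral (in θ): ∫_{0}^{π/2} (8) dθ = 4π.

Therefore ∬_D (2x^2 + 2y^2) dA = 4π.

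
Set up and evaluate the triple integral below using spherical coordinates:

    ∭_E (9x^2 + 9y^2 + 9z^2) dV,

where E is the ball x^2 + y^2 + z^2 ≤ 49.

In spherical coordinates, x = ρ sin(φ) cos(θ), y = ρ sin(φ) sin(θ), z = ρ cos(φ), and dV = ρ^2 sin(φ) dρ dφ dθ.

The integrand becomes 9ρ^2, so

    ∭_E (9x^2 + 9y^2 + 9z^2) dV = ∫_{0}^{2π} ∫_{0}^{π} ∫_{0}^{7} (9ρ^2) · ρ^2 sin(φ) dρ dφ dθ.

Inner (ρ): 151263sin(φ)/5.
Middle (φ): 302526/5.
Outer (θ): 605052π/5.

Therefore the triple integral equals 605052π/5.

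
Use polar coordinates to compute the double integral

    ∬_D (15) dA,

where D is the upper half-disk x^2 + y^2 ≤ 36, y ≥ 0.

The region D is 0 ≤ r ≤ 6, 0 ≤ θ ≤ π in polar coordinates, where x = r cos(θ), y = r sin(θ), and dA = r dr dθ.

Under the substitution, the integrand becomes 15, so

    ∬_D (15) dA = ∫_{0}^{π} ∫_{0}^{6} (15) · r dr dθ.

Inner integral (in r): ∫_{0}^{6} (15) · r dr = 270.

Outer integral (in θ): ∫_{0}^{π} (270) dθ = 270π.

Therefore ∬_D (15) dA = 270π.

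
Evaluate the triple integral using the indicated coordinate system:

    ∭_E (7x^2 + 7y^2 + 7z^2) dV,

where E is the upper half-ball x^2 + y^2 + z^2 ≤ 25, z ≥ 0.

In spherical coordinates, x = ρ sin(φ) cos(θ), y = ρ sin(φ) sin(θ), z = ρ cos(φ), and dV = ρ^2 sin(φ) dρ dφ dθ.

The integrand becomes 7ρ^2, so

    ∭_E (7x^2 + 7y^2 + 7z^2) dV = ∫_{0}^{2π} ∫_{0}^{π/2} ∫_{0}^{5} (7ρ^2) · ρ^2 sin(φ) dρ dφ dθ.

Inner (ρ): 4375sin(φ).
Middle (φ): 4375.
Outer (θ): 8750π.

Therefore the triple integral equals 8750π.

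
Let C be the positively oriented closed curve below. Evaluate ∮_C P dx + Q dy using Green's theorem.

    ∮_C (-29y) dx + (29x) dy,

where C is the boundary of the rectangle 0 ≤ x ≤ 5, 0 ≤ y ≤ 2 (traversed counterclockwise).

Green's theorem converts the closed line integral into a double integral over the enclosed region D:

    ∮_C P dx + Q dy = ∬_D (∂Q/∂x - ∂P/∂y) dA.

Here P = -29y, Q = 29x, so

    ∂Q/∂x = 29,    ∂P/∂y = -29,
    ∂Q/∂x - ∂P/∂y = 58.

D is the region 0 ≤ x ≤ 5, 0 ≤ y ≤ 2. Evaluating the double integral:

    ∬_D (58) dA = ∫_0^{5} ∫_0^{2} (58) dy dx.

Inner (y from 0 to 2): 116.
Outer (x from 0 to 5): 580.

Therefore ∮_C P dx + Q dy = 580.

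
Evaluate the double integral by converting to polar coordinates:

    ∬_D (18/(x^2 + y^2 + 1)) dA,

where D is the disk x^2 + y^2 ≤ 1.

The region D is 0 ≤ r ≤ 1, 0 ≤ θ ≤ 2π in polar coordinates, where x = r cos(θ), y = r sin(θ), and dA = r dr dθ.

Under the substitution, the integrand becomes 18/(r^2 + 1), so

    ∬_D (18/(x^2 + y^2 + 1)) dA = ∫_{0}^{2π} ∫_{0}^{1} (18/(r^2 + 1)) · r dr dθ.

Inner integral (in r): ∫_{0}^{1} (18/(r^2 + 1)) · r dr = log(512).

Outer integral (in θ): ∫_{0}^{2π} (log(512)) dθ = 18π log(2).

Therefore ∬_D (18/(x^2 + y^2 + 1)) dA = 18π log(2).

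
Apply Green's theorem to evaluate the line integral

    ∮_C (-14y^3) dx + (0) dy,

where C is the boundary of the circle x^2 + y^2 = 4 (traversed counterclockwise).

Green's theorem converts the closed line integral into a double integral over the enclosed region D:

    ∮_C P dx + Q dy = ∬_D (∂Q/∂x - ∂P/∂y) dA.

Here P = -14y^3, Q = 0, so

    ∂Q/∂x = 0,    ∂P/∂y = -42y^2,
    ∂Q/∂x - ∂P/∂y = 42y^2.

D is the region x^2 + y^2 ≤ 4. Evaluating the double integral:

In polar coordinates (x = r cos θ, y = r sin θ, dA = r dr dθ) the integrand becomes 42r^2sin(θ)^2, so

    ∬_D (42y^2) dA = ∫_0^{2π} ∫_0^{2} (42r^2sin(θ)^2) · r dr dθ.

Inner (r from 0 to 2): 168sin(θ)^2.
Outer (θ from 0 to 2π): 168π.

Therefore ∮_C P dx + Q dy = 168π.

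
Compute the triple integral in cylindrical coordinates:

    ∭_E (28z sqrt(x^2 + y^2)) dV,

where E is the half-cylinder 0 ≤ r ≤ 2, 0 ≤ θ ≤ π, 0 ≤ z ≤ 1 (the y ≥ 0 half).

In cylindrical coordinates, x = r cos(θ), y = r sin(θ), z = z, and dV = r dr dθ dz.

The integrand becomes 28r z, so

    ∭_E (28z sqrt(x^2 + y^2)) dV = ∫_{0}^{π} ∫_{0}^{2} ∫_{0}^{1} (28r z) · r dz dr dθ.

Inner (z): 14r^2.
Middle (r from 0 to 2): 112/3.
Outer (θ): 112π/3.

Therefore the triple integral equals 112π/3.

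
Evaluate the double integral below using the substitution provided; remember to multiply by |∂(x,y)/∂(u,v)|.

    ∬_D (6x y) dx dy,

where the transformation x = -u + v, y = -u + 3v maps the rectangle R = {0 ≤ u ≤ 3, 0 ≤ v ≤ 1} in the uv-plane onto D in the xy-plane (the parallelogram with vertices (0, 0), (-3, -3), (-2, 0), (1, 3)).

Compute the Jacobian determinant of (x, y) with respect to (u, v):

    ∂(x,y)/∂(u,v) = | -1  1 | = (-1)(3) - (1)(-1) = -2.
                   | -1  3 |

Its absolute value is |J| = 2 (the area scaling factor).

Substituting x = -u + v, y = -u + 3v into the integrand,

    6x y → 6u^2 - 24u v + 18v^2,

so the integral becomes

    ∬_R (6u^2 - 24u v + 18v^2) · |J| du dv = ∫_0^3 ∫_0^1 (12u^2 - 48u v + 36v^2) dv du.

Inner (v): 12u^2 - 24u + 12.
Outer (u): 36.

Therefore ∬_D (6x y) dx dy = 36.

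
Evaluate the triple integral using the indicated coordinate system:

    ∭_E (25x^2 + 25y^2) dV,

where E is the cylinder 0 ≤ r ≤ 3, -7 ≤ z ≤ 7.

In cylindrical coordinates, x = r cos(θ), y = r sin(θ), z = z, and dV = r dr dθ dz.

The integrand becomes 25r^2, so

    ∭_E (25x^2 + 25y^2) dV = ∫_{0}^{2π} ∫_{0}^{3} ∫_{-7}^{7} (25r^2) · r dz dr dθ.

Inner (z): 350r^3.
Middle (r from 0 to 3): 14175/2.
Outer (θ): 14175π.

Therefore the triple integral equals 14175π.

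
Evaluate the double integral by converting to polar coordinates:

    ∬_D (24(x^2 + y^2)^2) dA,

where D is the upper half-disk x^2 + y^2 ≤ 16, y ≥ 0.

The region D is 0 ≤ r ≤ 4, 0 ≤ θ ≤ π in polar coordinates, where x = r cos(θ), y = r sin(θ), and dA = r dr dθ.

Under the substitution, the integrand becomes 24r^4, so

    ∬_D (24(x^2 + y^2)^2) dA = ∫_{0}^{π} ∫_{0}^{4} (24r^4) · r dr dθ.

Inner integral (in r): ∫_{0}^{4} (24r^4) · r dr = 16384.

Outer integral (in θ): ∫_{0}^{π} (16384) dθ = 16384π.

Therefore ∬_D (24(x^2 + y^2)^2) dA = 16384π.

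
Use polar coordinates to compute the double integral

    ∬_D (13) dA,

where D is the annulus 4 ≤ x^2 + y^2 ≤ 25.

The region D is 2 ≤ r ≤ 5, 0 ≤ θ ≤ 2π in polar coordinates, where x = r cos(θ), y = r sin(θ), and dA = r dr dθ.

Under the substitution, the integrand becomes 13, so

    ∬_D (13) dA = ∫_{0}^{2π} ∫_{2}^{5} (13) · r dr dθ.

Inner integral (in r): ∫_{2}^{5} (13) · r dr = 273/2.

Outer integral (in θ): ∫_{0}^{2π} (273/2) dθ = 273π.

Therefore ∬_D (13) dA = 273π.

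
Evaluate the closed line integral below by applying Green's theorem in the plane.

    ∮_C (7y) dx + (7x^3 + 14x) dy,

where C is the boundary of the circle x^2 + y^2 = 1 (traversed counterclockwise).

Green's theorem converts the closed line integral into a double integral over the enclosed region D:

    ∮_C P dx + Q dy = ∬_D (∂Q/∂x - ∂P/∂y) dA.

Here P = 7y, Q = 7x^3 + 14x, so

    ∂Q/∂x = 21x^2 + 14,    ∂P/∂y = 7,
    ∂Q/∂x - ∂P/∂y = 21x^2 + 7.

D is the region x^2 + y^2 ≤ 1. Evaluating the double integral:

In polar coordinates (x = r cos θ, y = r sin θ, dA = r dr dθ) the integrand becomes 21r^2cos(θ)^2 + 7, so

    ∬_D (21x^2 + 7) dA = ∫_0^{2π} ∫_0^{1} (21r^2cos(θ)^2 + 7) · r dr dθ.

Inner (r from 0 to 1): 21cos(θ)^2/4 + 7/2.
Outer (θ from 0 to 2π): 49π/4.

Therefore ∮_C P dx + Q dy = 49π/4.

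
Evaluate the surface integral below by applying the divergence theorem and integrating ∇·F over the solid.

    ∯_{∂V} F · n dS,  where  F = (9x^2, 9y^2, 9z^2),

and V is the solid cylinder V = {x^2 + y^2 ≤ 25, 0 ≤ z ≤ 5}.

By the divergence theorem,

    ∯_{∂V} F · n dS = ∭_V (∇ · F) dV.

Compute the divergence:
    ∇ · F = ∂F_x/∂x + ∂F_y/∂y + ∂F_z/∂z = 18x + 18y + 18z.

In cylindrical coordinates, x = r cos(θ), y = r sin(θ), z = z, dV = r dr dθ dz, with 0 ≤ r ≤ 5, 0 ≤ θ ≤ 2π, 0 ≤ z ≤ 5.

The integrand, after substitution and multiplying by the volume element, becomes (18sqrt(2)r sin(θ + π/4) + 18z) · r, so

    ∭_V (∇·F) dV = ∫_0^{2π} ∫_0^{5} ∫_0^{5} (18sqrt(2)r sin(θ + π/4) + 18z) · r dz dr dθ.

Inner (z from 0 to 5): 45r (2sqrt(2)r sin(θ + π/4) + 5).
Middle (r from 0 to 5): 3750sqrt(2)sin(θ + π/4) + 5625/2.
Outer (θ from 0 to 2π): 5625π.

Therefore ∯_{∂V} F · n dS = 5625π.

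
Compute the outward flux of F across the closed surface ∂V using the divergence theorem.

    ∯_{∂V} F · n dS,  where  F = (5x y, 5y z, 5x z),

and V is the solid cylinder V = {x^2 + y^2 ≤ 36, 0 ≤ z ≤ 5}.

By the divergence theorem,

    ∯_{∂V} F · n dS = ∭_V (∇ · F) dV.

Compute the divergence:
    ∇ · F = ∂F_x/∂x + ∂F_y/∂y + ∂F_z/∂z = 5y + 5z + 5x = 5x + 5y + 5z.

In cylindrical coordinates, x = r cos(θ), y = r sin(θ), z = z, dV = r dr dθ dz, with 0 ≤ r ≤ 6, 0 ≤ θ ≤ 2π, 0 ≤ z ≤ 5.

The integrand, after substitution and multiplying by the volume element, becomes (5sqrt(2)r sin(θ + π/4) + 5z) · r, so

    ∭_V (∇·F) dV = ∫_0^{2π} ∫_0^{6} ∫_0^{5} (5sqrt(2)r sin(θ + π/4) + 5z) · r dz dr dθ.

Inner (z from 0 to 5): 25r (2sqrt(2)r sin(θ + π/4) + 5)/2.
Middle (r from 0 to 6): 1800sqrt(2)sin(θ + π/4) + 1125.
Outer (θ from 0 to 2π): 2250π.

Therefore ∯_{∂V} F · n dS = 2250π.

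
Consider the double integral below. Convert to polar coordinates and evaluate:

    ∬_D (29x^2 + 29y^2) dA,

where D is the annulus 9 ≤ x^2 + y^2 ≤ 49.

The region D is 3 ≤ r ≤ 7, 0 ≤ θ ≤ 2π in polar coordinates, where x = r cos(θ), y = r sin(θ), and dA = r dr dθ.

Under the substitution, the integrand becomes 29r^2, so

    ∬_D (29x^2 + 29y^2) dA = ∫_{0}^{2π} ∫_{3}^{7} (29r^2) · r dr dθ.

Inner integral (in r): ∫_{3}^{7} (29r^2) · r dr = 16820.

Outer integral (in θ): ∫_{0}^{2π} (16820) dθ = 33640π.

Therefore ∬_D (29x^2 + 29y^2) dA = 33640π.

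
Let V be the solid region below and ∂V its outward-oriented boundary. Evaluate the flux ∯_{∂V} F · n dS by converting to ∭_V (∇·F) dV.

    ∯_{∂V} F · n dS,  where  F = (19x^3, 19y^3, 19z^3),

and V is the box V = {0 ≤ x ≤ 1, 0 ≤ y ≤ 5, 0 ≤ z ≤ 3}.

By the divergence theorem,

    ∯_{∂V} F · n dS = ∭_V (∇ · F) dV.

Compute the divergence:
    ∇ · F = ∂F_x/∂x + ∂F_y/∂y + ∂F_z/∂z = 57x^2 + 57y^2 + 57z^2.

V is a rectangular box, so dV = dx dy dz with 0 ≤ x ≤ 1, 0 ≤ y ≤ 5, 0 ≤ z ≤ 3.

Integrate (57x^2 + 57y^2 + 57z^2) over V as an iterated integral:

    ∭_V (∇·F) dV = ∫_0^{1} ∫_0^{5} ∫_0^{3} (57x^2 + 57y^2 + 57z^2) dz dy dx.

Inner (z from 0 to 3): 171x^2 + 171y^2 + 513.
Middle (y from 0 to 5): 855x^2 + 9690.
Outer (x from 0 to 1): 9975.

Therefore ∯_{∂V} F · n dS = 9975.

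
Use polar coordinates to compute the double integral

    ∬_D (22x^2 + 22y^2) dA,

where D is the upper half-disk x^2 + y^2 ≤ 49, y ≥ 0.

The region D is 0 ≤ r ≤ 7, 0 ≤ θ ≤ π in polar coordinates, where x = r cos(θ), y = r sin(θ), and dA = r dr dθ.

Under the substitution, the integrand becomes 22r^2, so

    ∬_D (22x^2 + 22y^2) dA = ∫_{0}^{π} ∫_{0}^{7} (22r^2) · r dr dθ.

Inner integral (in r): ∫_{0}^{7} (22r^2) · r dr = 26411/2.

Outer integral (in θ): ∫_{0}^{π} (26411/2) dθ = 26411π/2.

Therefore ∬_D (22x^2 + 22y^2) dA = 26411π/2.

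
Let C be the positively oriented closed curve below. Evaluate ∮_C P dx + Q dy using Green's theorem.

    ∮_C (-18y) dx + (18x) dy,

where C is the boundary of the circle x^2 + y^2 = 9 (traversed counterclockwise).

Green's theorem converts the closed line integral into a double integral over the enclosed region D:

    ∮_C P dx + Q dy = ∬_D (∂Q/∂x - ∂P/∂y) dA.

Here P = -18y, Q = 18x, so

    ∂Q/∂x = 18,    ∂P/∂y = -18,
    ∂Q/∂x - ∂P/∂y = 36.

D is the region x^2 + y^2 ≤ 9. Evaluating the double integral:

In polar coordinates (x = r cos θ, y = r sin θ, dA = r dr dθ) the integrand becomes 36, so

    ∬_D (36) dA = ∫_0^{2π} ∫_0^{3} (36) · r dr dθ.

Inner (r from 0 to 3): 162.
Outer (θ from 0 to 2π): 324π.

Therefore ∮_C P dx + Q dy = 324π.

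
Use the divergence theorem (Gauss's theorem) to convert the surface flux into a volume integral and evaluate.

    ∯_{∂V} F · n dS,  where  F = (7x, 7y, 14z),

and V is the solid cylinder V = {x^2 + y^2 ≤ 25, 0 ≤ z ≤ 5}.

By the divergence theorem,

    ∯_{∂V} F · n dS = ∭_V (∇ · F) dV.

Compute the divergence:
    ∇ · F = ∂F_x/∂x + ∂F_y/∂y + ∂F_z/∂z = 7 + 7 + 14 = 28.

In cylindrical coordinates, x = r cos(θ), y = r sin(θ), z = z, dV = r dr dθ dz, with 0 ≤ r ≤ 5, 0 ≤ θ ≤ 2π, 0 ≤ z ≤ 5.

The integrand, after substitution and multiplying by the volume element, becomes (28) · r, so

    ∭_V (∇·F) dV = ∫_0^{2π} ∫_0^{5} ∫_0^{5} (28) · r dz dr dθ.

Inner (z from 0 to 5): 140r.
Middle (r from 0 to 5): 1750.
Outer (θ from 0 to 2π): 3500π.

Therefore ∯_{∂V} F · n dS = 3500π.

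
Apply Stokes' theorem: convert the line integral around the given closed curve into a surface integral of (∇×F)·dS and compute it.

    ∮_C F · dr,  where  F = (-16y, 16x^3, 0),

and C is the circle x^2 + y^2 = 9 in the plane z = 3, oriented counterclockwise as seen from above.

Let S be the flat disk x^2 + y^2 ≤ 9 in the plane z = 3, with upward unit normal n̂ = ẑ. By Stokes' theorem,

    ∮_C F · dr = ∬_S (∇ × F) · n̂ dS = ∬_D (curl F)_z dA,

where D is the disk x^2 + y^2 ≤ 9.

Compute the curl of F = (-16y, 16x^3, 0):
    (∇ × F)_x = ∂F_z/∂y - ∂F_y/∂z = 0,
    (∇ × F)_y = ∂F_x/∂z - ∂F_z/∂x = 0,
    (∇ × F)_z = ∂F_y/∂x - ∂F_x/∂y = 48x^2 + 16.

On z = 3, (curl F)_z = 48x^2 + 16.

Convert to polar (x = r cos θ, y = r sin θ, dA = r dr dθ); the integrand becomes 48r^2cos(θ)^2 + 16, so

    ∬_D (curl F)_z dA = ∫_0^{2π} ∫_0^{3} (48r^2cos(θ)^2 + 16) · r dr dθ.

Inner (r from 0 to 3): 972cos(θ)^2 + 72.
Outer (θ from 0 to 2π): 1116π.

Therefore ∮_C F · dr = 1116π.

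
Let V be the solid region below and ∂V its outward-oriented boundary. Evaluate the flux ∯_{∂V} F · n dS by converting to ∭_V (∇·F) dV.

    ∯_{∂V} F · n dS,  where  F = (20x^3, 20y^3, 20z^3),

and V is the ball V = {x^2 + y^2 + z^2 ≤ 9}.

By the divergence theorem,

    ∯_{∂V} F · n dS = ∭_V (∇ · F) dV.

Compute the divergence:
    ∇ · F = ∂F_x/∂x + ∂F_y/∂y + ∂F_z/∂z = 60x^2 + 60y^2 + 60z^2.

In spherical coordinates, x = ρ sin(φ) cos(θ), y = ρ sin(φ) sin(θ), z = ρ cos(φ), dV = ρ^2 sin(φ) dρ dφ dθ, with 0 ≤ ρ ≤ 3, 0 ≤ φ ≤ π, 0 ≤ θ ≤ 2π.

The integrand, after substitution and multiplying by the volume element, becomes (60ρ^2) · ρ^2 sin(φ), so

    ∭_V (∇·F) dV = ∫_0^{2π} ∫_0^{π} ∫_0^{3} (60ρ^2) · ρ^2 sin(φ) dρ dφ dθ.

Inner (ρ from 0 to 3): 2916sin(φ).
Middle (φ from 0 to π): 5832.
Outer (θ from 0 to 2π): 11664π.

Therefore ∯_{∂V} F · n dS = 11664π.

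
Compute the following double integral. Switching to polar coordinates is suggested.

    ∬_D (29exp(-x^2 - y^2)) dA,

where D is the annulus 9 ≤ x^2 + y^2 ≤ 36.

The region D is 3 ≤ r ≤ 6, 0 ≤ θ ≤ 2π in polar coordinates, where x = r cos(θ), y = r sin(θ), and dA = r dr dθ.

Under the substitution, the integrand becomes 29exp(-r^2), so

    ∬_D (29exp(-x^2 - y^2)) dA = ∫_{0}^{2π} ∫_{3}^{6} (29exp(-r^2)) · r dr dθ.

Inner integral (in r): ∫_{3}^{6} (29exp(-r^2)) · r dr = -(29 - 29exp(27))exp(-36)/2.

Outer integral (in θ): ∫_{0}^{2π} (-(29 - 29exp(27))exp(-36)/2) dθ = -29π (1 - exp(27))exp(-36).

Therefore ∬_D (29exp(-x^2 - y^2)) dA = -29π (1 - exp(27))exp(-36).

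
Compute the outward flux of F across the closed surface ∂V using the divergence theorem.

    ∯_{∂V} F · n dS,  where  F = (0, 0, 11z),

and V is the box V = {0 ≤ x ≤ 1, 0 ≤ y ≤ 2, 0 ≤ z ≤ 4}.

By the divergence theorem,

    ∯_{∂V} F · n dS = ∭_V (∇ · F) dV.

Compute the divergence:
    ∇ · F = ∂F_x/∂x + ∂F_y/∂y + ∂F_z/∂z = 0 + 0 + 11 = 11.

V is a rectangular box, so dV = dx dy dz with 0 ≤ x ≤ 1, 0 ≤ y ≤ 2, 0 ≤ z ≤ 4.

Integrate (11) over V as an iterated integral:

    ∭_V (∇·F) dV = ∫_0^{1} ∫_0^{2} ∫_0^{4} (11) dz dy dx.

Inner (z from 0 to 4): 44.
Middle (y from 0 to 2): 88.
Outer (x from 0 to 1): 88.

Therefore ∯_{∂V} F · n dS = 88.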